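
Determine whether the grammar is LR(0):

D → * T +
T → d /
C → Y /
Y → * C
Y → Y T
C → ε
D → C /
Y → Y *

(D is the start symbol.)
A grammar is LR(0) if no state in the canonical LR(0) collection has:
  - both a shift item (dot before a terminal) and a complete item (shift-reduce conflict), or
  - two or more complete items (reduce-reduce conflict; the accept item [D' → D .] counts as a complete item here).

Augment with D' → D and build the canonical LR(0) collection (I0 = CLOSURE({[D' → . D]}), then GOTO on every symbol after a dot until no new states appear). It has 15 states:
  I0: { [C → . Y /], [C → .], [D → . * T +], [D → . C /], [D' → . D], [Y → . * C], [Y → . Y *], [Y → . Y T] }  — shift, reduce
  I1: { [C → . Y /], [C → .], [D → * . T +], [T → . d /], [Y → * . C], [Y → . * C], [Y → . Y *], [Y → . Y T] }  — shift, reduce
  I2: { [D → C . /] }  — shift
  I3: { [D' → D .] }  — accept
  I4: { [C → Y . /], [T → . d /], [Y → Y . *], [Y → Y . T] }  — shift
  I5: { [Y → Y * .] }  — reduce
  I6: { [C → Y / .] }  — reduce
  I7: { [Y → Y T .] }  — reduce
  I8: { [T → d . /] }  — shift
  I9: { [T → d / .] }  — reduce
  I10: { [D → C / .] }  — reduce
  I11: { [C → . Y /], [C → .], [Y → * . C], [Y → . * C], [Y → . Y *], [Y → . Y T] }  — shift, reduce
  I12: { [Y → * C .] }  — reduce
  I13: { [D → * T . +] }  — shift
  I14: { [D → * T + .] }  — reduce

Conflict in state I0:
  Shift-reduce conflict between [C → .] and [D → . * T +]
So the grammar is NOT LR(0).

Answer: No. Shift-reduce conflict between [C → .] and [D → . * T +]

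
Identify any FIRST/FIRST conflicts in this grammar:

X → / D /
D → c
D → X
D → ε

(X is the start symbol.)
A FIRST/FIRST conflict occurs when two productions N → α and N → β for the same non-terminal have FIRST(α) ∩ FIRST(β) ≠ ∅ (with ε ∈ FIRST of a nullable right-hand side, so two nullable alternatives also conflict).

FIRST sets of the non-terminals at (or reachable through a nullable prefix from) the front of some alternative:
  FIRST(X) = { '/' }

Productions for D:
  D → c: FIRST = { 'c' }
  D → X: FIRST = { '/' }
  D → ε: FIRST = { ε }
X has only one production, so no FIRST/FIRST conflict is possible there.

All alternatives of each non-terminal have pairwise disjoint FIRST sets.

Answer: No FIRST/FIRST conflicts.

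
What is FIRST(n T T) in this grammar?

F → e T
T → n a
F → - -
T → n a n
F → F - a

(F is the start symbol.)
{ 'n' }

To compute FIRST(n T T), process the symbols left to right:
Symbol n is a terminal. Add 'n' and stop.
FIRST(n T T) = { 'n' }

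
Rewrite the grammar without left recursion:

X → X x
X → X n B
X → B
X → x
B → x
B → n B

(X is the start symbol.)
X is directly left-recursive. The standard transformation for
  A → A α₁ | ... | A α_m | β₁ | ... | β_n
is
  A  → β₁ A' | ... | β_n A'
  A' → α₁ A' | ... | α_m A' | ε

X → B becomes X → B X'
X → x becomes X → x X'
X → X x becomes X' → x X'
X → X n B becomes X' → n B X'
Add X' → ε

Productions for other non-terminals are unchanged:
  B → x
  B → n B

Resulting grammar:
X → B X'
X → x X'
X' → x X'
X' → n B X'
X' → ε
B → x
B → n B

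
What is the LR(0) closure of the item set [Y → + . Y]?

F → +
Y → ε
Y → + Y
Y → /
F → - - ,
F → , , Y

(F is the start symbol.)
To compute CLOSURE, for each item [A → α.Bβ] where B is a non-terminal, add [B → .γ] for all productions B → γ; repeat for the newly added items until nothing changes.

Start with: [Y → + . Y]
  [Y → + . Y] has the dot before Y: add [Y → .], [Y → . + Y], [Y → . /]
No further items can be added.

CLOSURE = { [Y → + . Y], [Y → . + Y], [Y → . /], [Y → .] }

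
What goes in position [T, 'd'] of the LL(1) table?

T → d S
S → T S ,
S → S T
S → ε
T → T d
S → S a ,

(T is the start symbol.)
To find M[T, 'd'], we find productions for T where 'd' is in the predict set (PREDICT(N → α) = (FIRST(α) \ {ε}) ∪ (FOLLOW(N) if α ⇒* ε)).

Relevant sets:
  FIRST(T) = { 'd' }

T → d S: PREDICT = { 'd' }
  'd' is in predict set, so this production goes in M[T, 'd']
T → T d: PREDICT = { 'd' }
  'd' is in predict set, so this production goes in M[T, 'd']

M[T, 'd'] = T → d S, T → T d  (a multiply-defined cell — the grammar is not LL(1))

Answer: T → d S, T → T d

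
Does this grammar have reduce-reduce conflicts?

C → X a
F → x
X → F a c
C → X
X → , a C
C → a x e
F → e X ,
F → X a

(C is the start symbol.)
A reduce-reduce conflict occurs when an LR(0) state has two complete items [A → α .] and [B → β .] — both call for a reduction, and with no lookahead the parser cannot choose between them.

Augment with C' → C and build the canonical LR(0) collection (I0 = CLOSURE({[C' → . C]}), then GOTO on every symbol after a dot until no new states appear). It has 18 states:
  I0: { [C → . X a], [C → . X], [C → . a x e], [C' → . C], [F → . X a], [F → . e X ,], [F → . x], [X → . , a C], [X → . F a c] }  — shift
  I1: { [X → , . a C] }  — shift
  I2: { [C' → C .] }  — accept
  I3: { [X → F . a c] }  — shift
  I4: { [C → X . a], [C → X .], [F → X . a] }  — shift, reduce
  I5: { [C → a . x e] }  — shift
  I6: { [F → . X a], [F → . e X ,], [F → . x], [F → e . X ,], [X → . , a C], [X → . F a c] }  — shift
  I7: { [F → x .] }  — reduce
  I8: { [F → X . a], [F → e X . ,] }  — shift
  I9: { [F → e X , .] }  — reduce
  I10: { [F → X a .] }  — reduce
  I11: { [C → a x . e] }  — shift
  I12: { [C → a x e .] }  — reduce
  I13: { [C → X a .], [F → X a .] }  — 2 reduces
  I14: { [X → F a . c] }  — shift
  I15: { [X → F a c .] }  — reduce
  I16: { [C → . X a], [C → . X], [C → . a x e], [F → . X a], [F → . e X ,], [F → . x], [X → , a . C], [X → . , a C], [X → . F a c] }  — shift
  I17: { [X → , a C .] }  — reduce

I13 contains complete items [C → X a .], [F → X a .] — reduce-reduce conflict.

Answer: Yes — I13: [C → X a .] vs [F → X a .]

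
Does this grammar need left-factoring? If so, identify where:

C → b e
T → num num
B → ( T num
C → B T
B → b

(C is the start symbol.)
Left-factoring is needed when two productions for the same non-terminal
share a common prefix on the right-hand side.

Productions for C:
  C → b e
  C → B T
Productions for B:
  B → ( T num
  B → b

No common prefixes found.

Answer: No, left-factoring is not needed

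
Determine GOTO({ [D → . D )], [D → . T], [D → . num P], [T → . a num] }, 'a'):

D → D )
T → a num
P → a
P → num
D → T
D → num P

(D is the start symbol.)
GOTO(I, 'a') = CLOSURE({ [A → αX.β] : [A → α.Xβ] ∈ I, X = 'a' })

Items with dot before 'a', with the dot advanced:
  [T → . a num] → [T → a . num]
Closure adds nothing (no advanced item has the dot before a non-terminal).

GOTO = { [T → a . num] }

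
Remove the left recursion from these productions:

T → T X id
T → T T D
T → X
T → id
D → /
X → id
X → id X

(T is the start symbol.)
T → X T'
T → id T'
T' → X id T'
T' → T D T'
T' → ε
D → /
X → id
X → id X

T is directly left-recursive. The standard transformation for
  A → A α₁ | ... | A α_m | β₁ | ... | β_n
is
  A  → β₁ A' | ... | β_n A'
  A' → α₁ A' | ... | α_m A' | ε

T → X becomes T → X T'
T → id becomes T → id T'
T → T X id becomes T' → X id T'
T → T T D becomes T' → T D T'
Add T' → ε

Productions for other non-terminals are unchanged:
  D → /
  X → id
  X → id X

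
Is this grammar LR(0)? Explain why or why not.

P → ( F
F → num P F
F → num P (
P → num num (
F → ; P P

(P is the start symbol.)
Augment with P' → P and build the canonical LR(0) collection (I0 = CLOSURE({[P' → . P]}), then GOTO on every symbol after a dot until no new states appear). It has 14 states:
  I0: { [P → . ( F], [P → . num num (], [P' → . P] }  — shift
  I1: { [F → . ; P P], [F → . num P (], [F → . num P F], [P → ( . F] }  — shift
  I2: { [P' → P .] }  — accept
  I3: { [P → num . num (] }  — shift
  I4: { [P → num num . (] }  — shift
  I5: { [P → num num ( .] }  — reduce
  I6: { [F → ; . P P], [P → . ( F], [P → . num num (] }  — shift
  I7: { [P → ( F .] }  — reduce
  I8: { [F → num . P (], [F → num . P F], [P → . ( F], [P → . num num (] }  — shift
  I9: { [F → . ; P P], [F → . num P (], [F → . num P F], [F → num P . (], [F → num P . F] }  — shift
  I10: { [F → num P ( .] }  — reduce
  I11: { [F → num P F .] }  — reduce
  I12: { [F → ; P . P], [P → . ( F], [P → . num num (] }  — shift
  I13: { [F → ; P P .] }  — reduce

Every state is either a pure shift/goto state or contains exactly one complete item and nothing to shift — no conflicts. The grammar is LR(0).

Answer: Yes, the grammar is LR(0)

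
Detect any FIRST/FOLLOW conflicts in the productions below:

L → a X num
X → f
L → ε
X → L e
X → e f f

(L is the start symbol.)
No FIRST/FOLLOW conflicts.

Nullable non-terminals: L.

L: nullable alternative(s) L → ε; FOLLOW(L) = { $, 'e' }
  L → a X num: FIRST \ {ε} = { 'a' } — disjoint from FOLLOW(L)
  L → ε: FIRST \ {ε} = { } — this is the only nullable alternative, skip

X has no nullable alternative, so no FIRST/FOLLOW check is needed there.

No FIRST/FOLLOW conflicts found.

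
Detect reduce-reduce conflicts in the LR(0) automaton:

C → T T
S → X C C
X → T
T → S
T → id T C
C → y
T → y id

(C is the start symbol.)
Yes — I13: [C → T T .] vs [X → T .]

A reduce-reduce conflict occurs when an LR(0) state has two complete items [A → α .] and [B → β .] — both call for a reduction, and with no lookahead the parser cannot choose between them.

Augment with C' → C and build the canonical LR(0) collection (I0 = CLOSURE({[C' → . C]}), then GOTO on every symbol after a dot until no new states appear). It has 14 states:
  I0: { [C → . T T], [C → . y], [C' → . C], [S → . X C C], [T → . S], [T → . id T C], [T → . y id], [X → . T] }  — shift
  I1: { [C' → C .] }  — accept
  I2: { [T → S .] }  — reduce
  I3: { [C → T . T], [S → . X C C], [T → . S], [T → . id T C], [T → . y id], [X → . T], [X → T .] }  — shift, reduce
  I4: { [C → . T T], [C → . y], [S → . X C C], [S → X . C C], [T → . S], [T → . id T C], [T → . y id], [X → . T] }  — shift
  I5: { [S → . X C C], [T → . S], [T → . id T C], [T → . y id], [T → id . T C], [X → . T] }  — shift
  I6: { [C → y .], [T → y . id] }  — shift, reduce
  I7: { [T → y id .] }  — reduce
  I8: { [C → . T T], [C → . y], [S → . X C C], [T → . S], [T → . id T C], [T → . y id], [T → id T . C], [X → . T], [X → T .] }  — shift, reduce
  I9: { [T → y . id] }  — shift
  I10: { [T → id T C .] }  — reduce
  I11: { [C → . T T], [C → . y], [S → . X C C], [S → X C . C], [T → . S], [T → . id T C], [T → . y id], [X → . T] }  — shift
  I12: { [S → X C C .] }  — reduce
  I13: { [C → T T .], [X → T .] }  — 2 reduces

I13 contains complete items [C → T T .], [X → T .] — reduce-reduce conflict.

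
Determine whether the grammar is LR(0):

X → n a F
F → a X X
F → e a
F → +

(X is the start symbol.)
A grammar is LR(0) if no state in the canonical LR(0) collection has:
  - both a shift item (dot before a terminal) and a complete item (shift-reduce conflict), or
  - two or more complete items (reduce-reduce conflict; the accept item [X' → X .] counts as a complete item here).

Augment with X' → X and build the canonical LR(0) collection (I0 = CLOSURE({[X' → . X]}), then GOTO on every symbol after a dot until no new states appear). It has 11 states:
  I0: { [X → . n a F], [X' → . X] }  — shift
  I1: { [X' → X .] }  — accept
  I2: { [X → n . a F] }  — shift
  I3: { [F → . +], [F → . a X X], [F → . e a], [X → n a . F] }  — shift
  I4: { [F → + .] }  — reduce
  I5: { [X → n a F .] }  — reduce
  I6: { [F → a . X X], [X → . n a F] }  — shift
  I7: { [F → e . a] }  — shift
  I8: { [F → e a .] }  — reduce
  I9: { [F → a X . X], [X → . n a F] }  — shift
  I10: { [F → a X X .] }  — reduce

Every state is either a pure shift/goto state or contains exactly one complete item and nothing to shift — no conflicts. The grammar is LR(0).

Answer: Yes, the grammar is LR(0)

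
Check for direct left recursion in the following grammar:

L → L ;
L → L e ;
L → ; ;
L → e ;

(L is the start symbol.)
L → L ;: LEFT RECURSIVE (starts with L)
L → L e ;: LEFT RECURSIVE (starts with L)
L → ; ;: starts with ';'
L → e ;: starts with e

The grammar has direct left recursion on: L.

Answer: Yes, L is left-recursive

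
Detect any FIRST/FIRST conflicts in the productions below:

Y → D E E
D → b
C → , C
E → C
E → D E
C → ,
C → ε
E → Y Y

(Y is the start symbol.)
Yes. C → ',' C / C → ',' on { ',' }; E → D E / E → Y Y on { 'b' }

A FIRST/FIRST conflict occurs when two productions N → α and N → β for the same non-terminal have FIRST(α) ∩ FIRST(β) ≠ ∅ (with ε ∈ FIRST of a nullable right-hand side, so two nullable alternatives also conflict).

FIRST sets of the non-terminals at (or reachable through a nullable prefix from) the front of some alternative:
  FIRST(C) = { ',', ε }
  FIRST(D) = { 'b' }
  FIRST(Y) = { 'b' }

Productions for C:
  C → , C: FIRST = { ',' }
  C → ,: FIRST = { ',' }
  C → ε: FIRST = { ε }
Productions for E:
  E → C: FIRST = { ',', ε }
  E → D E: FIRST = { 'b' }
  E → Y Y: FIRST = { 'b' }
Y, D have only one production, so no FIRST/FIRST conflict is possible there.

Conflict for C: C → , C and C → ,
  Overlap: { ',' }
Conflict for E: E → D E and E → Y Y
  Overlap: { 'b' }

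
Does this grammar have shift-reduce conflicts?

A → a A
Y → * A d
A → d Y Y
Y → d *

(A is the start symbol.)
No shift-reduce conflicts

A shift-reduce conflict occurs when an LR(0) state has both:
  - a complete (reduce) item [A → α .] (dot at the end), and
  - a shift item [B → β . c γ] (dot before a terminal).

Augment with A' → A and build the canonical LR(0) collection (I0 = CLOSURE({[A' → . A]}), then GOTO on every symbol after a dot until no new states appear). It has 12 states:
  I0: { [A → . a A], [A → . d Y Y], [A' → . A] }  — shift
  I1: { [A' → A .] }  — accept
  I2: { [A → . a A], [A → . d Y Y], [A → a . A] }  — shift
  I3: { [A → d . Y Y], [Y → . * A d], [Y → . d *] }  — shift
  I4: { [A → . a A], [A → . d Y Y], [Y → * . A d] }  — shift
  I5: { [A → d Y . Y], [Y → . * A d], [Y → . d *] }  — shift
  I6: { [Y → d . *] }  — shift
  I7: { [Y → d * .] }  — reduce
  I8: { [A → d Y Y .] }  — reduce
  I9: { [Y → * A . d] }  — shift
  I10: { [Y → * A d .] }  — reduce
  I11: { [A → a A .] }  — reduce

No state contains both a complete item and a shift item.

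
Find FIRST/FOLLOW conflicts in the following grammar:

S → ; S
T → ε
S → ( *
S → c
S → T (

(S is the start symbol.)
No FIRST/FOLLOW conflicts.

Nullable non-terminals: T.
T has a nullable alternative but only one production, so nothing to check.

S has no nullable alternative, so no FIRST/FOLLOW check is needed there.

No FIRST/FOLLOW conflicts found.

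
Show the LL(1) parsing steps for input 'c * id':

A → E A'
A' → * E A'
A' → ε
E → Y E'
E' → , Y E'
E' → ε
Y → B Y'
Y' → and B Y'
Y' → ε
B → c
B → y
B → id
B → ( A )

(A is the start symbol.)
LL(1) parsing maintains a stack (initially the start symbol over $) and the input. At each step: if the stack top is a terminal, match it against the current input token; if it is a non-terminal N, replace it with the RHS of M[N, lookahead] (the unique production whose predict set contains the lookahead).

Stack is shown with the top on the left.

Stack          Input     Action
-------------------------------
A $            c * id $  output A → E A'
E A' $         c * id $  output E → Y E'
Y E' A' $      c * id $  output Y → B Y'
B Y' E' A' $   c * id $  output B → c
c Y' E' A' $   c * id $  match 'c'
Y' E' A' $     * id $    output Y' → ε
E' A' $        * id $    output E' → ε
A' $           * id $    output A' → * E A'
* E A' $       * id $    match '*'
E A' $         id $      output E → Y E'
Y E' A' $      id $      output Y → B Y'
B Y' E' A' $   id $      output B → id
id Y' E' A' $  id $      match 'id'
Y' E' A' $     $         output Y' → ε
E' A' $        $         output E' → ε
A' $           $         output A' → ε
$              $         accept

The string is accepted.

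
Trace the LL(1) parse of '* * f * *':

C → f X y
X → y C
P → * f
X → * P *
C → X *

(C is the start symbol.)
LL(1) parsing maintains a stack (initially the start symbol over $) and the input. At each step: if the stack top is a terminal, match it against the current input token; if it is a non-terminal N, replace it with the RHS of M[N, lookahead] (the unique production whose predict set contains the lookahead).

Stack is shown with the top on the left.

Stack      Input        Action
------------------------------
C $        * * f * * $  output C → X *
X * $      * * f * * $  output X → * P *
* P * * $  * * f * * $  match '*'
P * * $    * f * * $    output P → * f
* f * * $  * f * * $    match '*'
f * * $    f * * $      match 'f'
* * $      * * $        match '*'
* $        * $          match '*'
$          $            accept

The string is accepted.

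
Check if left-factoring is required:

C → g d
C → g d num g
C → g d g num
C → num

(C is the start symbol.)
Yes, C has productions with common prefix 'g d'

Left-factoring is needed when two productions for the same non-terminal
share a common prefix on the right-hand side.

Productions for C:
  C → g d
  C → g d num g
  C → g d g num
  C → num

Found common prefix 'g d' in productions for C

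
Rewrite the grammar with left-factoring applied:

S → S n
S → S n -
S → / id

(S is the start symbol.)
S → S n S'
S' → ε
S' → -
S → / id

Left-factoring transforms A → αβ₁ | αβ₂ into A → αA' and A' → β₁ | β₂
(α is the longest common prefix among the alternatives). Repeat until
no nonterminal has two alternatives with a common prefix.

Round 1: S has alternatives sharing prefix 'S n'. Introduce S': S → S n S'
  Add: S' → ε
  Add: S' → -

No remaining common prefixes — done.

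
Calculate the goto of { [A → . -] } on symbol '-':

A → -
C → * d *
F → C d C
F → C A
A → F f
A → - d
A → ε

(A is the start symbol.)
GOTO(I, '-') = CLOSURE({ [A → αX.β] : [A → α.Xβ] ∈ I, X = '-' })

Items with dot before '-', with the dot advanced:
  [A → . -] → [A → - .]
Closure adds nothing (no advanced item has the dot before a non-terminal).

GOTO = { [A → - .] }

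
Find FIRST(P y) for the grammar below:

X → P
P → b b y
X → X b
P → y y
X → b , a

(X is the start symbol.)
{ 'b', 'y' }

FIRST sets of the non-terminals involved (from the grammar, by fixed-point iteration):
  FIRST(P) = { 'b', 'y' }

To compute FIRST(P y), process the symbols left to right:
Symbol P is a non-terminal. Add FIRST(P) \ {ε} = { 'b', 'y' }
P is not nullable (ε ∉ FIRST(P)), so stop here.
FIRST(P y) = { 'b', 'y' }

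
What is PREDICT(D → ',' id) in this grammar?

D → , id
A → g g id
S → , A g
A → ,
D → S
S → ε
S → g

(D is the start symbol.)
PREDICT(D → ',' id) = (FIRST(RHS) \ {ε}) ∪ (FOLLOW(D) if ε ∈ FIRST(RHS), i.e. RHS ⇒* ε)
FIRST(',' id) = { ',' }
ε ∉ FIRST(',' id), so FOLLOW(D) is not added.
PREDICT(D → ',' id) = { ',' }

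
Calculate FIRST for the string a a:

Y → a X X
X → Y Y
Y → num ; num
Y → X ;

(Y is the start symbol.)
{ 'a' }

To compute FIRST(a a), process the symbols left to right:
Symbol a is a terminal. Add 'a' and stop.
FIRST(a a) = { 'a' }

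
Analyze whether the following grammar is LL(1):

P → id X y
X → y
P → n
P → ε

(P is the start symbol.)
Yes, the grammar is LL(1).

Relevant sets:
  FOLLOW(P) = { $ }

For P:
  PREDICT(P → id X y) = { 'id' }
  PREDICT(P → n) = { 'n' }
  PREDICT(P → ε) = { $ }
X has a single production, so nothing to check there.

All predict sets are disjoint. The grammar IS LL(1).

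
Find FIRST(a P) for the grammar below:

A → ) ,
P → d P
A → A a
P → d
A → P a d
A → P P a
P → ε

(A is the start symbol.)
{ 'a' }

To compute FIRST(a P), process the symbols left to right:
Symbol a is a terminal. Add 'a' and stop.
FIRST(a P) = { 'a' }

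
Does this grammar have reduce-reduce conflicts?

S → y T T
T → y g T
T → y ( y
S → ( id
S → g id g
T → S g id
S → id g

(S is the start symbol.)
Yes — I13: [S → g id g .] vs [S → id g .]

A reduce-reduce conflict occurs when an LR(0) state has two complete items [A → α .] and [B → β .] — both call for a reduction, and with no lookahead the parser cannot choose between them.

Augment with S' → S and build the canonical LR(0) collection (I0 = CLOSURE({[S' → . S]}), then GOTO on every symbol after a dot until no new states appear). It has 22 states:
  I0: { [S → . ( id], [S → . g id g], [S → . id g], [S → . y T T], [S' → . S] }  — shift
  I1: { [S → ( . id] }  — shift
  I2: { [S' → S .] }  — accept
  I3: { [S → g . id g] }  — shift
  I4: { [S → id . g] }  — shift
  I5: { [S → . ( id], [S → . g id g], [S → . id g], [S → . y T T], [S → y . T T], [T → . S g id], [T → . y ( y], [T → . y g T] }  — shift
  I6: { [T → S . g id] }  — shift
  I7: { [S → . ( id], [S → . g id g], [S → . id g], [S → . y T T], [S → y T . T], [T → . S g id], [T → . y ( y], [T → . y g T] }  — shift
  I8: { [S → . ( id], [S → . g id g], [S → . id g], [S → . y T T], [S → y . T T], [T → . S g id], [T → . y ( y], [T → . y g T], [T → y . ( y], [T → y . g T] }  — shift
  I9: { [S → ( . id], [T → y ( . y] }  — shift
  I10: { [S → . ( id], [S → . g id g], [S → . id g], [S → . y T T], [S → g . id g], [T → . S g id], [T → . y ( y], [T → . y g T], [T → y g . T] }  — shift
  I11: { [T → y g T .] }  — reduce
  I12: { [S → g id . g], [S → id . g] }  — shift
  I13: { [S → g id g .], [S → id g .] }  — 2 reduces
  I14: { [S → ( id .] }  — reduce
  I15: { [T → y ( y .] }  — reduce
  I16: { [S → y T T .] }  — reduce
  I17: { [T → S g . id] }  — shift
  I18: { [T → S g id .] }  — reduce
  I19: { [S → id g .] }  — reduce
  I20: { [S → g id . g] }  — shift
  I21: { [S → g id g .] }  — reduce

I13 contains complete items [S → g id g .], [S → id g .] — reduce-reduce conflict.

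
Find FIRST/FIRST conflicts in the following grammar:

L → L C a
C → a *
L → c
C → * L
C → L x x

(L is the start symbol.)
FIRST sets of the non-terminals at (or reachable through a nullable prefix from) the front of some alternative:
  FIRST(L) = { 'c' }

Productions for L:
  L → L C a: FIRST = { 'c' }
  L → c: FIRST = { 'c' }
Productions for C:
  C → a *: FIRST = { 'a' }
  C → * L: FIRST = { '*' }
  C → L x x: FIRST = { 'c' }

Conflict for L: L → L C a and L → c
  Overlap: { 'c' }

Answer: Yes. L → L C a / L → c on { 'c' }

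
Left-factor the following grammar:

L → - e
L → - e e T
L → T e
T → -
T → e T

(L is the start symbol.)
Left-factoring transforms A → αβ₁ | αβ₂ into A → αA' and A' → β₁ | β₂
(α is the longest common prefix among the alternatives). Repeat until
no nonterminal has two alternatives with a common prefix.

Round 1: L has alternatives sharing prefix '- e'. Introduce L': L → - e L'
  Add: L' → ε
  Add: L' → e T

No remaining common prefixes — done.

Resulting grammar:
L → - e L'
L' → ε
L' → e T
L → T e
T → -
T → e T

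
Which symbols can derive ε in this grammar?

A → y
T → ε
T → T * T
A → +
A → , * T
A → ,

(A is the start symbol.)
A non-terminal is nullable if it can derive ε (the empty string): either it has an ε-production, or it has a production whose right-hand side consists entirely of nullable non-terminals.

ε-productions: T → ε
So T is immediately nullable.
No further non-terminal can be added: every production for the remaining non-terminals contains a terminal or a non-nullable non-terminal.
Nullable = { 'T' }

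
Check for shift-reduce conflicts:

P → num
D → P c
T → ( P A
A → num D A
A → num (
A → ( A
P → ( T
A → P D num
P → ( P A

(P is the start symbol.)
Augment with P' → P and build the canonical LR(0) collection (I0 = CLOSURE({[P' → . P]}), then GOTO on every symbol after a dot until no new states appear). It has 25 states:
  I0: { [P → . ( P A], [P → . ( T], [P → . num], [P' → . P] }  — shift
  I1: { [P → ( . P A], [P → ( . T], [P → . ( P A], [P → . ( T], [P → . num], [T → . ( P A] }  — shift
  I2: { [P' → P .] }  — accept
  I3: { [P → num .] }  — reduce
  I4: { [P → ( . P A], [P → ( . T], [P → . ( P A], [P → . ( T], [P → . num], [T → ( . P A], [T → . ( P A] }  — shift
  I5: { [A → . ( A], [A → . P D num], [A → . num (], [A → . num D A], [P → ( P . A], [P → . ( P A], [P → . ( T], [P → . num] }  — shift
  I6: { [P → ( T .] }  — reduce
  I7: { [A → ( . A], [A → . ( A], [A → . P D num], [A → . num (], [A → . num D A], [P → ( . P A], [P → ( . T], [P → . ( P A], [P → . ( T], [P → . num], [T → . ( P A] }  — shift
  I8: { [P → ( P A .] }  — reduce
  I9: { [A → P . D num], [D → . P c], [P → . ( P A], [P → . ( T], [P → . num] }  — shift
  I10: { [A → num . (], [A → num . D A], [D → . P c], [P → . ( P A], [P → . ( T], [P → . num], [P → num .] }  — shift, reduce
  I11: { [A → num ( .], [P → ( . P A], [P → ( . T], [P → . ( P A], [P → . ( T], [P → . num], [T → . ( P A] }  — shift, reduce
  I12: { [A → . ( A], [A → . P D num], [A → . num (], [A → . num D A], [A → num D . A], [P → . ( P A], [P → . ( T], [P → . num] }  — shift
  I13: { [D → P . c] }  — shift
  I14: { [D → P c .] }  — reduce
  I15: { [A → num D A .] }  — reduce
  I16: { [A → P D . num] }  — shift
  I17: { [A → P D num .] }  — reduce
  I18: { [A → ( . A], [A → . ( A], [A → . P D num], [A → . num (], [A → . num D A], [P → ( . P A], [P → ( . T], [P → . ( P A], [P → . ( T], [P → . num], [T → ( . P A], [T → . ( P A] }  — shift
  I19: { [A → ( A .] }  — reduce
  I20: { [A → . ( A], [A → . P D num], [A → . num (], [A → . num D A], [A → P . D num], [D → . P c], [P → ( P . A], [P → . ( P A], [P → . ( T], [P → . num] }  — shift
  I21: { [A → P . D num], [D → . P c], [D → P . c], [P → . ( P A], [P → . ( T], [P → . num] }  — shift
  I22: { [A → . ( A], [A → . P D num], [A → . num (], [A → . num D A], [A → P . D num], [D → . P c], [P → ( P . A], [P → . ( P A], [P → . ( T], [P → . num], [T → ( P . A] }  — shift
  I23: { [P → ( P A .], [T → ( P A .] }  — 2 reduces
  I24: { [A → . ( A], [A → . P D num], [A → . num (], [A → . num D A], [P → ( P . A], [P → . ( P A], [P → . ( T], [P → . num], [T → ( P . A] }  — shift

I10 contains reduce item [P → num .] and shift items [A → num . (], [P → . ( P A], [P → . ( T], [P → . num] — shift-reduce conflict.
I11 contains reduce item [A → num ( .] and shift items [P → . ( P A], [P → . ( T], [P → . num], [T → . ( P A] — shift-reduce conflict.

Answer: Yes — I10: [P → num .] vs [A → num . (]; I11: [A → num ( .] vs [P → . ( P A]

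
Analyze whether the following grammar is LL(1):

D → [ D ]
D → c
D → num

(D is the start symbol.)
A grammar is LL(1) if for each non-terminal N with multiple productions, the predict sets of those productions are pairwise disjoint, where PREDICT(N → α) = (FIRST(α) \ {ε}) ∪ (FOLLOW(N) if α ⇒* ε).

For D:
  PREDICT(D → '[' D ']') = { '[' }
  PREDICT(D → c) = { 'c' }
  PREDICT(D → num) = { 'num' }

All predict sets are disjoint. The grammar IS LL(1).

Answer: Yes, the grammar is LL(1).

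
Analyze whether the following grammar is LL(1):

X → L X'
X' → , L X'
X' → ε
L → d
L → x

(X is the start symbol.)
Yes, the grammar is LL(1).

Relevant sets:
  FOLLOW(X') = { $ }

For X':
  PREDICT(X' → ',' L X') = { ',' }
  PREDICT(X' → ε) = { $ }
For L:
  PREDICT(L → d) = { 'd' }
  PREDICT(L → x) = { 'x' }
X has a single production, so nothing to check there.

All predict sets are disjoint. The grammar IS LL(1).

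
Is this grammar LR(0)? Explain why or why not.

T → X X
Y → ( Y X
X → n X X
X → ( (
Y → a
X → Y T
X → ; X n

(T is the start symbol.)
A grammar is LR(0) if no state in the canonical LR(0) collection has:
  - both a shift item (dot before a terminal) and a complete item (shift-reduce conflict), or
  - two or more complete items (reduce-reduce conflict; the accept item [T' → T .] counts as a complete item here).

Augment with T' → T and build the canonical LR(0) collection (I0 = CLOSURE({[T' → . T]}), then GOTO on every symbol after a dot until no new states appear). It has 18 states:
  I0: { [T → . X X], [T' → . T], [X → . ( (], [X → . ; X n], [X → . Y T], [X → . n X X], [Y → . ( Y X], [Y → . a] }  — shift
  I1: { [X → ( . (], [Y → ( . Y X], [Y → . ( Y X], [Y → . a] }  — shift
  I2: { [X → . ( (], [X → . ; X n], [X → . Y T], [X → . n X X], [X → ; . X n], [Y → . ( Y X], [Y → . a] }  — shift
  I3: { [T' → T .] }  — accept
  I4: { [T → X . X], [X → . ( (], [X → . ; X n], [X → . Y T], [X → . n X X], [Y → . ( Y X], [Y → . a] }  — shift
  I5: { [T → . X X], [X → . ( (], [X → . ; X n], [X → . Y T], [X → . n X X], [X → Y . T], [Y → . ( Y X], [Y → . a] }  — shift
  I6: { [Y → a .] }  — reduce
  I7: { [X → . ( (], [X → . ; X n], [X → . Y T], [X → . n X X], [X → n . X X], [Y → . ( Y X], [Y → . a] }  — shift
  I8: { [X → . ( (], [X → . ; X n], [X → . Y T], [X → . n X X], [X → n X . X], [Y → . ( Y X], [Y → . a] }  — shift
  I9: { [X → n X X .] }  — reduce
  I10: { [X → Y T .] }  — reduce
  I11: { [T → X X .] }  — reduce
  I12: { [X → ; X . n] }  — shift
  I13: { [X → ; X n .] }  — reduce
  I14: { [X → ( ( .], [Y → ( . Y X], [Y → . ( Y X], [Y → . a] }  — shift, reduce
  I15: { [X → . ( (], [X → . ; X n], [X → . Y T], [X → . n X X], [Y → ( Y . X], [Y → . ( Y X], [Y → . a] }  — shift
  I16: { [Y → ( Y X .] }  — reduce
  I17: { [Y → ( . Y X], [Y → . ( Y X], [Y → . a] }  — shift

Conflict in state I14:
  Shift-reduce conflict between [X → ( ( .] and [Y → . ( Y X]
So the grammar is NOT LR(0).

Answer: No. Shift-reduce conflict between [X → ( ( .] and [Y → . ( Y X]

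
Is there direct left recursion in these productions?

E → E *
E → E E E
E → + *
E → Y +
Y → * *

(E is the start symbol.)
Yes, E is left-recursive

E → E *: LEFT RECURSIVE (starts with E)
E → E E E: LEFT RECURSIVE (starts with E)
E → + *: starts with '+'
E → Y +: starts with Y
Y → * *: starts with '*'

The grammar has direct left recursion on: E.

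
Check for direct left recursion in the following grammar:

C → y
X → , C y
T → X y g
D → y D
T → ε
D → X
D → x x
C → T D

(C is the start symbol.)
Direct left recursion occurs when N → N α for some non-terminal N (the right-hand side begins with the left-hand side itself).

C → y: starts with y
X → , C y: starts with ','
T → X y g: starts with X
D → y D: starts with y
T → ε: starts with ε
D → X: starts with X
D → x x: starts with x
C → T D: starts with T

No direct left recursion found.

Answer: No direct left recursion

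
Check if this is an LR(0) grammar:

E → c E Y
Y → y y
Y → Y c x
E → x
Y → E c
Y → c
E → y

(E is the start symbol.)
A grammar is LR(0) if no state in the canonical LR(0) collection has:
  - both a shift item (dot before a terminal) and a complete item (shift-reduce conflict), or
  - two or more complete items (reduce-reduce conflict; the accept item [E' → E .] counts as a complete item here).

Augment with E' → E and build the canonical LR(0) collection (I0 = CLOSURE({[E' → . E]}), then GOTO on every symbol after a dot until no new states appear). It has 14 states:
  I0: { [E → . c E Y], [E → . x], [E → . y], [E' → . E] }  — shift
  I1: { [E' → E .] }  — accept
  I2: { [E → . c E Y], [E → . x], [E → . y], [E → c . E Y] }  — shift
  I3: { [E → x .] }  — reduce
  I4: { [E → y .] }  — reduce
  I5: { [E → . c E Y], [E → . x], [E → . y], [E → c E . Y], [Y → . E c], [Y → . Y c x], [Y → . c], [Y → . y y] }  — shift
  I6: { [Y → E . c] }  — shift
  I7: { [E → c E Y .], [Y → Y . c x] }  — shift, reduce
  I8: { [E → . c E Y], [E → . x], [E → . y], [E → c . E Y], [Y → c .] }  — shift, reduce
  I9: { [E → y .], [Y → y . y] }  — shift, reduce
  I10: { [Y → y y .] }  — reduce
  I11: { [Y → Y c . x] }  — shift
  I12: { [Y → Y c x .] }  — reduce
  I13: { [Y → E c .] }  — reduce

Conflict in state I7:
  Shift-reduce conflict between [E → c E Y .] and [Y → Y . c x]
So the grammar is NOT LR(0).

Answer: No. Shift-reduce conflict between [E → c E Y .] and [Y → Y . c x]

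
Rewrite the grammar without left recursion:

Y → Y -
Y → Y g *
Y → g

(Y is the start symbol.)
Y → g Y'
Y' → - Y'
Y' → g * Y'
Y' → ε

Y is directly left-recursive. The standard transformation for
  A → A α₁ | ... | A α_m | β₁ | ... | β_n
is
  A  → β₁ A' | ... | β_n A'
  A' → α₁ A' | ... | α_m A' | ε

Y → g becomes Y → g Y'
Y → Y - becomes Y' → - Y'
Y → Y g * becomes Y' → g * Y'
Add Y' → ε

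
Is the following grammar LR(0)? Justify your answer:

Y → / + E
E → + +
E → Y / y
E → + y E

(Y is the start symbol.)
A grammar is LR(0) if no state in the canonical LR(0) collection has:
  - both a shift item (dot before a terminal) and a complete item (shift-reduce conflict), or
  - two or more complete items (reduce-reduce conflict; the accept item [Y' → Y .] counts as a complete item here).

Augment with Y' → Y and build the canonical LR(0) collection (I0 = CLOSURE({[Y' → . Y]}), then GOTO on every symbol after a dot until no new states appear). It has 12 states:
  I0: { [Y → . / + E], [Y' → . Y] }  — shift
  I1: { [Y → / . + E] }  — shift
  I2: { [Y' → Y .] }  — accept
  I3: { [E → . + +], [E → . + y E], [E → . Y / y], [Y → . / + E], [Y → / + . E] }  — shift
  I4: { [E → + . +], [E → + . y E] }  — shift
  I5: { [Y → / + E .] }  — reduce
  I6: { [E → Y . / y] }  — shift
  I7: { [E → Y / . y] }  — shift
  I8: { [E → Y / y .] }  — reduce
  I9: { [E → + + .] }  — reduce
  I10: { [E → + y . E], [E → . + +], [E → . + y E], [E → . Y / y], [Y → . / + E] }  — shift
  I11: { [E → + y E .] }  — reduce

Every state is either a pure shift/goto state or contains exactly one complete item and nothing to shift — no conflicts. The grammar is LR(0).

Answer: Yes, the grammar is LR(0)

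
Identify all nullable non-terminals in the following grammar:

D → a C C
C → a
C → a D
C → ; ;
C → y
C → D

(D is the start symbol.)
A non-terminal is nullable if it can derive ε (the empty string): either it has an ε-production, or it has a production whose right-hand side consists entirely of nullable non-terminals.

There are no ε-productions, so no non-terminal can derive ε.
No non-terminals are nullable.

Answer: None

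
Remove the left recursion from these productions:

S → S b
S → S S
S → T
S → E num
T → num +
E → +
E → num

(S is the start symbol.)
S → T S'
S → E num S'
S' → b S'
S' → S S'
S' → ε
T → num +
E → +
E → num

S is directly left-recursive. The standard transformation for
  A → A α₁ | ... | A α_m | β₁ | ... | β_n
is
  A  → β₁ A' | ... | β_n A'
  A' → α₁ A' | ... | α_m A' | ε

S → T becomes S → T S'
S → E num becomes S → E num S'
S → S b becomes S' → b S'
S → S S becomes S' → S S'
Add S' → ε

Productions for other non-terminals are unchanged:
  T → num +
  E → +
  E → num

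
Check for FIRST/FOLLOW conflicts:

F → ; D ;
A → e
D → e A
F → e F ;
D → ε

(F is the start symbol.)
No FIRST/FOLLOW conflicts.

Nullable non-terminals: D.

D: nullable alternative(s) D → ε; FOLLOW(D) = { ';' }
  D → e A: FIRST \ {ε} = { 'e' } — disjoint from FOLLOW(D)
  D → ε: FIRST \ {ε} = { } — this is the only nullable alternative, skip

A, F have no nullable alternative, so no FIRST/FOLLOW check is needed there.

No FIRST/FOLLOW conflicts found.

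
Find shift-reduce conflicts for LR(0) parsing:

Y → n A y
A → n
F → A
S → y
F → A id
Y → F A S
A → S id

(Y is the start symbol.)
A shift-reduce conflict occurs when an LR(0) state has both:
  - a complete (reduce) item [A → α .] (dot at the end), and
  - a shift item [B → β . c γ] (dot before a terminal).

Augment with Y' → Y and build the canonical LR(0) collection (I0 = CLOSURE({[Y' → . Y]}), then GOTO on every symbol after a dot until no new states appear). It has 14 states:
  I0: { [A → . S id], [A → . n], [F → . A id], [F → . A], [S → . y], [Y → . F A S], [Y → . n A y], [Y' → . Y] }  — shift
  I1: { [F → A . id], [F → A .] }  — shift, reduce
  I2: { [A → . S id], [A → . n], [S → . y], [Y → F . A S] }  — shift
  I3: { [A → S . id] }  — shift
  I4: { [Y' → Y .] }  — accept
  I5: { [A → . S id], [A → . n], [A → n .], [S → . y], [Y → n . A y] }  — shift, reduce
  I6: { [S → y .] }  — reduce
  I7: { [Y → n A . y] }  — shift
  I8: { [A → n .] }  — reduce
  I9: { [Y → n A y .] }  — reduce
  I10: { [A → S id .] }  — reduce
  I11: { [S → . y], [Y → F A . S] }  — shift
  I12: { [Y → F A S .] }  — reduce
  I13: { [F → A id .] }  — reduce

I1 contains reduce item [F → A .] and shift item [F → A . id] — shift-reduce conflict.
I5 contains reduce item [A → n .] and shift items [A → . n], [S → . y] — shift-reduce conflict.

Answer: Yes — I1: [F → A .] vs [F → A . id]; I5: [A → n .] vs [A → . n]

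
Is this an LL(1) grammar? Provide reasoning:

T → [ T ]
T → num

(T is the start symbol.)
A grammar is LL(1) if for each non-terminal N with multiple productions, the predict sets of those productions are pairwise disjoint, where PREDICT(N → α) = (FIRST(α) \ {ε}) ∪ (FOLLOW(N) if α ⇒* ε).

For T:
  PREDICT(T → '[' T ']') = { '[' }
  PREDICT(T → num) = { 'num' }

All predict sets are disjoint. The grammar IS LL(1).

Answer: Yes, the grammar is LL(1).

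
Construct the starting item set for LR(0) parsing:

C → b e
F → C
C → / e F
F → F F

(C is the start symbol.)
First, augment the grammar with C' → C
I₀ = CLOSURE({ [C' → . C] }):
  [C' → . C] has the dot before C: add [C → . b e], [C → . / e F]
No further items can be added.

I₀ = { [C → . / e F], [C → . b e], [C' → . C] }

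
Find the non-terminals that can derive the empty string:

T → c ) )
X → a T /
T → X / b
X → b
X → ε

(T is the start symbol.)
ε-productions: X → ε
So X is immediately nullable.
No further non-terminal can be added: every production for the remaining non-terminals contains a terminal or a non-nullable non-terminal.
Nullable = { 'X' }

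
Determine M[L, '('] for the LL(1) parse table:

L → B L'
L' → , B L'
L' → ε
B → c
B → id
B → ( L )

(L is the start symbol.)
L → B L'

To find M[L, '('], we find productions for L where '(' is in the predict set (PREDICT(N → α) = (FIRST(α) \ {ε}) ∪ (FOLLOW(N) if α ⇒* ε)).

Relevant sets:
  FIRST(B) = { '(', 'c', 'id' }

L → B L': PREDICT = { '(', 'c', 'id' }
  '(' is in predict set, so this production goes in M[L, '(']

M[L, '('] = L → B L'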